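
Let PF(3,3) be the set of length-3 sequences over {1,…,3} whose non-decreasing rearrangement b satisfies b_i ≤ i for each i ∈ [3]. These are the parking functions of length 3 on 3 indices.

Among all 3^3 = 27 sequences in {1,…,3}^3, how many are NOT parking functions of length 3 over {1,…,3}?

Count = (4−3)·4^(3−1) = 1·16 = 16 (Pollak)
Example (3,2,3) → sorted (2,3,3): b_1=2>1, not a PF.
Total 27; non-PF = 27−16 = 11

11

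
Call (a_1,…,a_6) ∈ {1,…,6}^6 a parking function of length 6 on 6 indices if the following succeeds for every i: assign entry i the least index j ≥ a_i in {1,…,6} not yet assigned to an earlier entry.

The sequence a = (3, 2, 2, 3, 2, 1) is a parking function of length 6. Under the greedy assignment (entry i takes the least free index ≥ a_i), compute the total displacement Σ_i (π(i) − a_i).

8

Σπ(i) = 1+…+6 = 21; Σa = 3+2+2+3+2+1 = 13; disp = 21−13 = 8.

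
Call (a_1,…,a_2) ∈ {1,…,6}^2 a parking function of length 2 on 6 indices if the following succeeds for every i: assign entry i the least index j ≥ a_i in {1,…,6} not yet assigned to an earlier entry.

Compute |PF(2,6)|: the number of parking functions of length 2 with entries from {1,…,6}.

35

Count = (7−2)·7^(2−1) = 5·7 = 35
E.g. (1,5) → sorted (1,5): b_i ≤ 4+i ∀i, a PF.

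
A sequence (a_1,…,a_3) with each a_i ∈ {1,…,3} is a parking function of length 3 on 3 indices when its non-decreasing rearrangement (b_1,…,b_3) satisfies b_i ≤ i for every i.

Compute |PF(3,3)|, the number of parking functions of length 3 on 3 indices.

16

|PF(3,3)| = 1·4^2 = 1×16 = 16 (Pollak)
One tuple (1,1,2) → sorted (1,1,2): b_i ≤ i ∀i, a PF.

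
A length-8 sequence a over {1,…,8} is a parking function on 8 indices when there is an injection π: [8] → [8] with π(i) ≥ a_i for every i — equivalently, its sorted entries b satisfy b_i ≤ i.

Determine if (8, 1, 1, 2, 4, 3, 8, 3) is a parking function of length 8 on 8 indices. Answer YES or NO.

Order a: b = (1, 1, 2, 3, 3, 4, 8, 8).
  b_1=1 ≤ 1
  b_2=1 ≤ 2
  b_3=2 ≤ 3
  b_4=3 ≤ 4
  b_5=3 ≤ 5
  b_6=4 ≤ 6
  b_7=8 > 7
  fails at i=7 ⇒ NO

NO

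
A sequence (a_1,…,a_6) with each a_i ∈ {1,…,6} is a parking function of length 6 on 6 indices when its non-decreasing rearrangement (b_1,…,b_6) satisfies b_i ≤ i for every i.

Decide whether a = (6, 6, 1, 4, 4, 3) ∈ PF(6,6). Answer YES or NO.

NO

Sorted: b = (1, 3, 4, 4, 6, 6).
  b_1=1 ≤ 1
  b_2=3 > 2
  fails at i=2 ⇒ NO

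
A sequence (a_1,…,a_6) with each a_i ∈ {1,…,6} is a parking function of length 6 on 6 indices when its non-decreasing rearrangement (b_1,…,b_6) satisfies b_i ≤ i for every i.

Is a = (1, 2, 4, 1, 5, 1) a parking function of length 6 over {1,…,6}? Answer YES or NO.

YES

Rearranged: b = (1, 1, 1, 2, 4, 5).
  b_1=1 ≤ 1
  b_2=1 ≤ 2
  b_3=1 ≤ 3
  b_4=2 ≤ 4
  b_5=4 ≤ 5
  b_6=5 ≤ 6
All bounds hold ⇒ YES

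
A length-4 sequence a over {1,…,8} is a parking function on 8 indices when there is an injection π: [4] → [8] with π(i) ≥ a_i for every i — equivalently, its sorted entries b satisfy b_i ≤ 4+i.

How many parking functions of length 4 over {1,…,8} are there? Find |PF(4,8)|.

3645

#PF = (9−4)·9^(4−1) = 5×729 = 3645
E.g. (4,7,1,3) → sorted (1,3,4,7): b_i ≤ 4+i ∀i, a PF.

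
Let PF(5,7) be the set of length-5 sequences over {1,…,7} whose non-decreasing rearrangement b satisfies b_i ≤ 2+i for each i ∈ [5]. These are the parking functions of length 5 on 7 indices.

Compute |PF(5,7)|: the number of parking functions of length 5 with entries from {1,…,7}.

12288

|PF| = (7−5+1)·(7+1)^(5−1) = 3·4096 = 12288 (Konheim–Weiss)
E.g. (1,1,1,2,7) → sorted (1,1,1,2,7): b_i ≤ 2+i ∀i, a PF.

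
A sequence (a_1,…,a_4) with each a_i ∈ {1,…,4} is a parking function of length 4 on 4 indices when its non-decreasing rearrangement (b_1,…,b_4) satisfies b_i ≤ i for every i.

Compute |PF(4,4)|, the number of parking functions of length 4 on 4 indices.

125

|PF(4,4)| = (4+1−4)·(4+1)^{4−1} = 1·125 = 125
E.g. (2,1,1,1) → sorted (1,1,1,2): b_i ≤ i ∀i, a PF.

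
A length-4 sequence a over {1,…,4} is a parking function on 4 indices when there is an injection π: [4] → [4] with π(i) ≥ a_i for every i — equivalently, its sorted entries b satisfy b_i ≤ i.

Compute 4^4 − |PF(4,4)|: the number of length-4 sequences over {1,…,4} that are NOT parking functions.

131

#PF = (5−4)·5^(4−1) = 1×125 = 125 [KW]
E.g. (3,4,1,4) → sorted (1,3,4,4): b_2=3>2, not a PF.
Total 256; non-PF = 256−125 = 131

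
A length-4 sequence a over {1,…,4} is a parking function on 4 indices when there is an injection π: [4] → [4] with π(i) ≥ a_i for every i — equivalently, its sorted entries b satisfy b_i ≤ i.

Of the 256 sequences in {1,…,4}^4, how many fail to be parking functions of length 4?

|PF| = 1·5^3 = 1×125 = 125 (Pollak)
Check (3,1,4,3) → sorted (1,3,3,4): b_2=3>2, not a PF.
4^4 − 125 = 256 − 125 = 131

131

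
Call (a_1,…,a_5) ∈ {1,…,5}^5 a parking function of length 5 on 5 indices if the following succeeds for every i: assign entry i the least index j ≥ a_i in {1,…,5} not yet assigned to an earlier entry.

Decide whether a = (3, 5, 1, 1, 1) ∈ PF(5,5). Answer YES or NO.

Rearranged: b = (1, 1, 1, 3, 5).
  b_1=1 ≤ 1
  b_2=1 ≤ 2
  b_3=1 ≤ 3
  b_4=3 ≤ 4
  b_5=5 ≤ 5
All bounds hold ⇒ YES

YES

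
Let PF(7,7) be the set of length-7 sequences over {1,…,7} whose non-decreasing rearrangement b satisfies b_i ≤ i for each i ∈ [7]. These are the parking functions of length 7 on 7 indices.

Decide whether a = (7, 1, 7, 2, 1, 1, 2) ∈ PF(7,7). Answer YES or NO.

Order a: b = (1, 1, 1, 2, 2, 7, 7).
  b_1=1 ≤ 1
  b_2=1 ≤ 2
  b_3=1 ≤ 3
  b_4=2 ≤ 4
  b_5=2 ≤ 5
  b_6=7 > 6
  fails at i=6 ⇒ NO

NO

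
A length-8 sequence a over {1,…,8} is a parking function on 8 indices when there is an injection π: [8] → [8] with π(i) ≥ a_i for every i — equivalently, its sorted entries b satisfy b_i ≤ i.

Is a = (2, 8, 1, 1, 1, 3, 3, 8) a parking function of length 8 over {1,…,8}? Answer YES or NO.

NO

Rearranged: b = (1, 1, 1, 2, 3, 3, 8, 8).
  b_1=1 ≤ 1
  b_2=1 ≤ 2
  b_3=1 ≤ 3
  b_4=2 ≤ 4
  b_5=3 ≤ 5
  b_6=3 ≤ 6
  b_7=8 > 7
  fails at i=7 ⇒ NO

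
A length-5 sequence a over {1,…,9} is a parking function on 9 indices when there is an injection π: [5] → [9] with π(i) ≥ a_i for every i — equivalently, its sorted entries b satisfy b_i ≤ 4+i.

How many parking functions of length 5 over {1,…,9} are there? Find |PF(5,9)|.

50000

|PF| = (9+1−5)·(9+1)^{5−1} = 5×10000 = 50000 (Pollak)
E.g. (5,1,4,4,7) → sorted (1,4,4,5,7): b_i ≤ 4+i ∀i, a PF.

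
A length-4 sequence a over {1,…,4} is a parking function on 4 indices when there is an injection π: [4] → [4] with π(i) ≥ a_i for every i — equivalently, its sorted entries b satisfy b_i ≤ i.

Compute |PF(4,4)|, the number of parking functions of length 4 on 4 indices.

125

|PF(4,4)| = 1·5^3 = 1 · 125 = 125 (Pollak)
Check (1,1,4,2) → sorted (1,1,2,4): b_i ≤ i ∀i, a PF.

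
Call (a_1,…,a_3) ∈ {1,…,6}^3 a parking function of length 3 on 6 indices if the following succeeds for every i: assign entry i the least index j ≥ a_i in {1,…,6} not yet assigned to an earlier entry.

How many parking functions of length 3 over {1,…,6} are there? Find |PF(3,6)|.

|PF| = (7−3)·7^(3−1) = 4·49 = 196 (Pollak)
Check (4,1,1) → sorted (1,1,4): b_i ≤ 3+i ∀i, a PF.

196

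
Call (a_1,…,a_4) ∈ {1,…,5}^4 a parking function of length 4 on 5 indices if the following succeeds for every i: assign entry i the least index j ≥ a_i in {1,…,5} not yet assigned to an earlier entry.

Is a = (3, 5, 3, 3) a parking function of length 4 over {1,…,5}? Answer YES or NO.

NO

Sorted: b = (3, 3, 3, 5).
  b_1=3 > 2
  fails at i=1 ⇒ NO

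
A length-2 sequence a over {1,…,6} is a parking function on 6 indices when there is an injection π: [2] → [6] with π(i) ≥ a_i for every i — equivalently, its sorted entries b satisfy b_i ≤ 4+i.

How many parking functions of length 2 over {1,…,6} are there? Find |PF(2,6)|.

|PF| = (6−2+1)·(6+1)^(2−1) = 5 · 7 = 35 (Konheim–Weiss)
E.g. (4,3) → sorted (3,4): b_i ≤ 4+i ∀i, a PF.

35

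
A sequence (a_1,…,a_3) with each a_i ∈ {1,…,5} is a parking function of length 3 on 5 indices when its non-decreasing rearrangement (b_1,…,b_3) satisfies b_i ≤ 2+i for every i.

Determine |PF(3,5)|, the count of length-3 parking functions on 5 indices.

|PF(3,5)| = (5−3+1)·(5+1)^(3−1) = 3×36 = 108 (Konheim–Weiss)
Example (3,3,1) → sorted (1,3,3): b_i ≤ 2+i ∀i, a PF.

108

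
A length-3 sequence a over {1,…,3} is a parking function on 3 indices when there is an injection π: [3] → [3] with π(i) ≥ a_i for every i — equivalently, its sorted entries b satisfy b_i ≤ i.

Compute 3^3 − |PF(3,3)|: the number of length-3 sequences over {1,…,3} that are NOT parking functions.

11

Count = (3+1−3)·(3+1)^{3−1} = 1·16 = 16
One tuple (2,2,2) → sorted (2,2,2): b_1=2>1, not a PF.
3^3 − 16 = 27 − 16 = 11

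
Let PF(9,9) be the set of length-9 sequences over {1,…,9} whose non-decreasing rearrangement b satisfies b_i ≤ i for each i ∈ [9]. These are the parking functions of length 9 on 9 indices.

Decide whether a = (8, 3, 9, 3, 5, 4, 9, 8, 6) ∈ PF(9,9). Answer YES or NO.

Order a: b = (3, 3, 4, 5, 6, 8, 8, 9, 9).
  b_1=3 > 1
  fails at i=1 ⇒ NO

NO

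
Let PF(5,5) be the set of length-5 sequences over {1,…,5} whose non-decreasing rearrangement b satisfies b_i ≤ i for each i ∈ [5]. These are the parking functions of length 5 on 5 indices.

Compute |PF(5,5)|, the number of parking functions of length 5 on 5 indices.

1296

|PF| = (6−5)·6^(5−1) = 1·1296 = 1296 (Pollak)
Example (2,3,2,1,1) → sorted (1,1,2,2,3): b_i ≤ i ∀i, a PF.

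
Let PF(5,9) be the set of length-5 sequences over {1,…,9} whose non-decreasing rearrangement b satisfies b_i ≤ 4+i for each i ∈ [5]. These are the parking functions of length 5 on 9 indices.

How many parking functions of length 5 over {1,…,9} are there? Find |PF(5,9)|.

50000

|PF| = (10−5)·10^(5−1) = 5 · 10000 = 50000
One tuple (3,3,6,7,2) → sorted (2,3,3,6,7): b_i ≤ 4+i ∀i, a PF.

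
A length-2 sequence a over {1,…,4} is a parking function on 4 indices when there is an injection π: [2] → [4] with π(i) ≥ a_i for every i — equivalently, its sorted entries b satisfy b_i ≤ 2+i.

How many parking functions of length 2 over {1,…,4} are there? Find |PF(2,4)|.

15

Count = (4+1−2)·(4+1)^{2−1} = 3 · 5 = 15 [KW]
Example (1,2) → sorted (1,2): b_i ≤ 2+i ∀i, a PF.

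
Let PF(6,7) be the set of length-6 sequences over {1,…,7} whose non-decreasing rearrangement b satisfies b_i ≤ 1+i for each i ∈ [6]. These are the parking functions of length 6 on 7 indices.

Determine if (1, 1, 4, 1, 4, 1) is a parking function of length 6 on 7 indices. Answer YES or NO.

Order a: b = (1, 1, 1, 1, 4, 4).
  b_1=1 ≤ 2
  b_2=1 ≤ 3
  b_3=1 ≤ 4
  b_4=1 ≤ 5
  b_5=4 ≤ 6
  b_6=4 ≤ 7
All bounds hold ⇒ YES

YES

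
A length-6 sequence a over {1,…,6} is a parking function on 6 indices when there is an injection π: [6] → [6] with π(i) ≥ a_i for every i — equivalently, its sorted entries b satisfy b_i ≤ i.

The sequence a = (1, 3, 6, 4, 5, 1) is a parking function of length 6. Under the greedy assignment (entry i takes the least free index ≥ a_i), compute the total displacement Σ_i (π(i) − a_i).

1

Σπ = 21 ({1..6} each once); Σa = 1+3+6+4+5+1 = 20; disp = 21−20 = 1.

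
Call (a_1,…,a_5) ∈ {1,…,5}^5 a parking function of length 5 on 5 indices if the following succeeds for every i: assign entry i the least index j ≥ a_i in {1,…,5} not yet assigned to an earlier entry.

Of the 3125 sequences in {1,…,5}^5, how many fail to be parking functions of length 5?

1829

|PF(5,5)| = (6−5)·6^(5−1) = 1·1296 = 1296 [KW]
E.g. (1,5,5,3,5) → sorted (1,3,5,5,5): b_2=3>2, not a PF.
So 3125 − 1296 = 1829 fail.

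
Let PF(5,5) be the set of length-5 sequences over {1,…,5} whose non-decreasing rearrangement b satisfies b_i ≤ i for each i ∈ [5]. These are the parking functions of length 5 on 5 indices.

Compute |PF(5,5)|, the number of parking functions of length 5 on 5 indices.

Count = (6−5)·6^(5−1) = 1×1296 = 1296
One tuple (3,1,3,1,4) → sorted (1,1,3,3,4): b_i ≤ i ∀i, a PF.

1296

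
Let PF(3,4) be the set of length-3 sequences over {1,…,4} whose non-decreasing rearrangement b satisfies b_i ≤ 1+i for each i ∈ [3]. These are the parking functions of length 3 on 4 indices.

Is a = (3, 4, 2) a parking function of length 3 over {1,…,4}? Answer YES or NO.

Sorted: b = (2, 3, 4).
  b_1=2 ≤ 2
  b_2=3 ≤ 3
  b_3=4 ≤ 4
All bounds hold ⇒ YES

YES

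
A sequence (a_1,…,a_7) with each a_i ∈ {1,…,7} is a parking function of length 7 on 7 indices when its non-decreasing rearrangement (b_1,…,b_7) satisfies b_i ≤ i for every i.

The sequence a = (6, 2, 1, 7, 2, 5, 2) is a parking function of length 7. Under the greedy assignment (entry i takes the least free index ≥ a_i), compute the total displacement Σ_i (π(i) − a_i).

3

Σπ(i) = 1+…+7 = 28; Σa = 6+2+1+7+2+5+2 = 25; disp = 28−25 = 3.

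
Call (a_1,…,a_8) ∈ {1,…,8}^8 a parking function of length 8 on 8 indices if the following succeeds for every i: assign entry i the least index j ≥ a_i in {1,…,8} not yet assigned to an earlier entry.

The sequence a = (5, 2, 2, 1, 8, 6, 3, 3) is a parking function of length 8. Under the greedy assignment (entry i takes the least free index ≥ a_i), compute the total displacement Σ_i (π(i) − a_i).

6

Σπ = 36 ({1..8} each once); Σa = 5+2+2+1+8+6+3+3 = 30; disp = 36−30 = 6.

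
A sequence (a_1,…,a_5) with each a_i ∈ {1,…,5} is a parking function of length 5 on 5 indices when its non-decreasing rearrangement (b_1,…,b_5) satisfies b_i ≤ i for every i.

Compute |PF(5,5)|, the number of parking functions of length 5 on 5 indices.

Count = 1·6^4 = 1·1296 = 1296 (Konheim–Weiss)
Check (2,1,1,2,4) → sorted (1,1,2,2,4): b_i ≤ i ∀i, a PF.

1296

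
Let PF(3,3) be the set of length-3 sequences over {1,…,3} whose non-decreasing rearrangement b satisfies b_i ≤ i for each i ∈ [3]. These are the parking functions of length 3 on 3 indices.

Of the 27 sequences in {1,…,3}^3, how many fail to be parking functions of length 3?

|PF| = (4−3)·4^(3−1) = 1×16 = 16 (Konheim–Weiss)
Check (3,3,3) → sorted (3,3,3): b_1=3>1, not a PF.
Total 27; non-PF = 27−16 = 11

11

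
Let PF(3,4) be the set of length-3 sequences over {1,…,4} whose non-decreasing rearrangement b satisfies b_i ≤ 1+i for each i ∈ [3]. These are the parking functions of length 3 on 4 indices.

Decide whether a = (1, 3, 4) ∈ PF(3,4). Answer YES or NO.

Rearranged: b = (1, 3, 4).
  b_1=1 ≤ 2
  b_2=3 ≤ 3
  b_3=4 ≤ 4
All bounds hold ⇒ YES

YES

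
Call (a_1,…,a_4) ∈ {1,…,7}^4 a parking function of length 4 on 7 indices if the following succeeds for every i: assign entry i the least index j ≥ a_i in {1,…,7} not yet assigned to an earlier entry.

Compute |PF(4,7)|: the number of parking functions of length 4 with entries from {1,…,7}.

2048

|PF| = (7+1−4)·(7+1)^{4−1} = 4 · 512 = 2048 (Konheim–Weiss)
Check (7,2,6,5) → sorted (2,5,6,7): b_i ≤ 3+i ∀i, a PF.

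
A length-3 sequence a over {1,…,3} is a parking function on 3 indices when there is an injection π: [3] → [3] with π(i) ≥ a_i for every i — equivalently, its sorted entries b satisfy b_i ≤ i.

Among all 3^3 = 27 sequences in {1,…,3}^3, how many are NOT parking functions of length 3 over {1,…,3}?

11

|PF| = (3+1−3)·(3+1)^{3−1} = 1×16 = 16
Check (3,3,3) → sorted (3,3,3): b_1=3>1, not a PF.
So 27 − 16 = 11 fail.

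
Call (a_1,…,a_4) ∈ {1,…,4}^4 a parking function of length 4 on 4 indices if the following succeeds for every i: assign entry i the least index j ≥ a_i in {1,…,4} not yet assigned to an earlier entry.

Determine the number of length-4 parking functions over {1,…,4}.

125

|PF(4,4)| = (4−4+1)·(4+1)^(4−1) = 1·125 = 125 (Konheim–Weiss)
Check (1,4,2,1) → sorted (1,1,2,4): b_i ≤ i ∀i, a PF.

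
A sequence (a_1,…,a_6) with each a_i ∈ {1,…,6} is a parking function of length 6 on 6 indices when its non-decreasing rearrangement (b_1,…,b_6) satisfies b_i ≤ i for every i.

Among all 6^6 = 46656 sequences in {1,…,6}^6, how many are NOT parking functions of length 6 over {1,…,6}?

|PF| = (7−6)·7^(6−1) = 1 · 16807 = 16807 (Pollak)
E.g. (4,5,2,2,6,3) → sorted (2,2,3,4,5,6): b_1=2>1, not a PF.
So 46656 − 16807 = 29849 fail.

29849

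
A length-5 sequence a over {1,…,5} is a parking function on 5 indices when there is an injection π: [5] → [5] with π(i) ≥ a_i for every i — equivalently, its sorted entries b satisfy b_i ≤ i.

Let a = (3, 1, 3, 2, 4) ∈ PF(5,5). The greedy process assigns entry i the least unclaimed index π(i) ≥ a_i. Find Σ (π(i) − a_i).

Σπ(i) = 1+…+5 = 15; Σa = 3+1+3+2+4 = 13; disp = 15−13 = 2.

2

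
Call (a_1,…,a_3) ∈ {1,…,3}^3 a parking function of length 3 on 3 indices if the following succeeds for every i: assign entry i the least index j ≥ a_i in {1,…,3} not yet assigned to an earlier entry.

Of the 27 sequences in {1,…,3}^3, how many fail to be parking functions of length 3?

11

#PF = (3−3+1)·(3+1)^(3−1) = 1×16 = 16 (Konheim–Weiss)
Check (2,2,2) → sorted (2,2,2): b_1=2>1, not a PF.
3^3 − 16 = 27 − 16 = 11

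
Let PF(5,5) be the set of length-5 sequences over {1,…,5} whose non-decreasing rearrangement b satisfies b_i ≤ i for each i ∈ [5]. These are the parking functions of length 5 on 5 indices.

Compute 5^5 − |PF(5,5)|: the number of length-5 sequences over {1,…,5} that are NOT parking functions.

1829

|PF(5,5)| = (6−5)·6^(5−1) = 1·1296 = 1296
One tuple (5,1,1,5,5) → sorted (1,1,5,5,5): b_3=5>3, not a PF.
5^5 − 1296 = 3125 − 1296 = 1829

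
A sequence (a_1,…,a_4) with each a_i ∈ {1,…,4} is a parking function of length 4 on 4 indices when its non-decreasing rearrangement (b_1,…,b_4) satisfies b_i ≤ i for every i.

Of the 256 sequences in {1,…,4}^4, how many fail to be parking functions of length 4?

|PF| = (5−4)·5^(4−1) = 1×125 = 125 [KW]
Example (1,4,4,4) → sorted (1,4,4,4): b_2=4>2, not a PF.
Total 256; non-PF = 256−125 = 131

131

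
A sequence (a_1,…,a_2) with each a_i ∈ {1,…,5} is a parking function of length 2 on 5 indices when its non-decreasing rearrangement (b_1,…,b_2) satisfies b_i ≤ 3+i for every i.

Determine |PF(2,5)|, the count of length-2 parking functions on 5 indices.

24

#PF = (5+1−2)·(5+1)^{2−1} = 4 · 6 = 24 (Pollak)
One tuple (3,1) → sorted (1,3): b_i ≤ 3+i ∀i, a PF.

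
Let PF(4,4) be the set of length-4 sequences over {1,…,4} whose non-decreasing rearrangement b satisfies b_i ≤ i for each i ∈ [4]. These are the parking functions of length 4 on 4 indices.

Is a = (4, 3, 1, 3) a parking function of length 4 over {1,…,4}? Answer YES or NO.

NO

Sorted: b = (1, 3, 3, 4).
  b_1=1 ≤ 1
  b_2=3 > 2
  fails at i=2 ⇒ NO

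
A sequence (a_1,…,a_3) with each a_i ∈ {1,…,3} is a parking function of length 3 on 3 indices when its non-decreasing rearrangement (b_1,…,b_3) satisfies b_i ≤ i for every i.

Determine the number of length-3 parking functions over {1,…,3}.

16

|PF(3,3)| = (4−3)·4^(3−1) = 1×16 = 16 (Pollak)
Check (2,1,2) → sorted (1,2,2): b_i ≤ i ∀i, a PF.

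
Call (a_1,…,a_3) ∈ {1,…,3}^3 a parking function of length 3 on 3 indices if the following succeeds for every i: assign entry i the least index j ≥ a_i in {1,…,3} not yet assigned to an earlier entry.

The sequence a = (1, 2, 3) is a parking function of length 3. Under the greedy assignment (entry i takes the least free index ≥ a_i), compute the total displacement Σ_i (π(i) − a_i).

0

Σπ = 3·4/2 = 6 (π permutes [3]); Σa = 1+2+3 = 6; disp = 6−6 = 0.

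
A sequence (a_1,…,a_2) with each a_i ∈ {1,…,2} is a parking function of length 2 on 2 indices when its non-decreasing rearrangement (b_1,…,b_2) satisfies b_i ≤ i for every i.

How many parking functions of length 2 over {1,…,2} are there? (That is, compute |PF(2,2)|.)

3

#PF = (3−2)·3^(2−1) = 1×3 = 3
One tuple (2,1) → sorted (1,2): b_i ≤ i ∀i, a PF.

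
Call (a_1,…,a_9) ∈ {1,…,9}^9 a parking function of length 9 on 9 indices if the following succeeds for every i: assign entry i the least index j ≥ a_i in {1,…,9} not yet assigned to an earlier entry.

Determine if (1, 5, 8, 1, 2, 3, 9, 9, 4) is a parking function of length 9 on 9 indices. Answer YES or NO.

NO

Sorted: b = (1, 1, 2, 3, 4, 5, 8, 9, 9).
  b_1=1 ≤ 1
  b_2=1 ≤ 2
  b_3=2 ≤ 3
  b_4=3 ≤ 4
  b_5=4 ≤ 5
  b_6=5 ≤ 6
  b_7=8 > 7
  fails at i=7 ⇒ NO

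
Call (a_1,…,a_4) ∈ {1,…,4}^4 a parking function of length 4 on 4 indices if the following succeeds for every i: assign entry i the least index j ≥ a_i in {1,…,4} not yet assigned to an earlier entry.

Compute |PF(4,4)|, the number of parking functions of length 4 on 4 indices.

125

Count = 1·5^3 = 1 · 125 = 125 (Konheim–Weiss)
One tuple (1,2,2,4) → sorted (1,2,2,4): b_i ≤ i ∀i, a PF.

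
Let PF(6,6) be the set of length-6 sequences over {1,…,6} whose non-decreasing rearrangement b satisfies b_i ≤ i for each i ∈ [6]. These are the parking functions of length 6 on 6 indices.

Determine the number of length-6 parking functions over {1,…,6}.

#PF = (7−6)·7^(6−1) = 1 · 16807 = 16807 (Pollak)
Check (6,2,1,1,5,3) → sorted (1,1,2,3,5,6): b_i ≤ i ∀i, a PF.

16807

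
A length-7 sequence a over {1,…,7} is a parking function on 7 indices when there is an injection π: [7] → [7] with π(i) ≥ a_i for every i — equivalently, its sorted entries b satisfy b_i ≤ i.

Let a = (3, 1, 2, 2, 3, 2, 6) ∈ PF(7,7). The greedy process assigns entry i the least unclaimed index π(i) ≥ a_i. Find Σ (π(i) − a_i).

Σπ = 7·8/2 = 28 (π permutes [7]); Σa = 3+1+2+2+3+2+6 = 19; disp = 28−19 = 9.

9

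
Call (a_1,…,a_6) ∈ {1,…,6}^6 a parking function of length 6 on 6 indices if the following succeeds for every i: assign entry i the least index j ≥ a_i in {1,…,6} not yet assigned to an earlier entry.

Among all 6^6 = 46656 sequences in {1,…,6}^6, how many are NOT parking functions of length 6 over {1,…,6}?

|PF| = (6+1−6)·(6+1)^{6−1} = 1 · 16807 = 16807 [KW]
E.g. (4,4,5,2,5,4) → sorted (2,4,4,4,5,5): b_1=2>1, not a PF.
6^6 − 16807 = 46656 − 16807 = 29849

29849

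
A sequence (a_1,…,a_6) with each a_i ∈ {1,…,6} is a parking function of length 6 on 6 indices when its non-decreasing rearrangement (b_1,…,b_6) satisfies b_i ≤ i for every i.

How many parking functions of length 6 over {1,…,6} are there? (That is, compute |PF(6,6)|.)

#PF = (7−6)·7^(6−1) = 1 · 16807 = 16807 (Pollak)
One tuple (1,2,2,5,1,1) → sorted (1,1,1,2,2,5): b_i ≤ i ∀i, a PF.

16807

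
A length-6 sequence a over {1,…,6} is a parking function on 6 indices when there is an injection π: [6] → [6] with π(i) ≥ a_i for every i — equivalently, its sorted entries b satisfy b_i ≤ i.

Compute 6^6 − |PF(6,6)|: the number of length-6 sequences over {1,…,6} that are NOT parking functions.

#PF = (6−6+1)·(6+1)^(6−1) = 1×16807 = 16807 (Konheim–Weiss)
Example (5,5,1,6,6,3) → sorted (1,3,5,5,6,6): b_2=3>2, not a PF.
Total 46656; non-PF = 46656−16807 = 29849

29849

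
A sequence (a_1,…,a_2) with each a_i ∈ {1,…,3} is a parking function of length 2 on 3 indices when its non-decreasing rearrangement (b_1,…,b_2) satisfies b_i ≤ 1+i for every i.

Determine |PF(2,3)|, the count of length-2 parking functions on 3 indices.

8

|PF| = (3−2+1)·(3+1)^(2−1) = 2×4 = 8 (Konheim–Weiss)
Check (3,1) → sorted (1,3): b_i ≤ 1+i ∀i, a PF.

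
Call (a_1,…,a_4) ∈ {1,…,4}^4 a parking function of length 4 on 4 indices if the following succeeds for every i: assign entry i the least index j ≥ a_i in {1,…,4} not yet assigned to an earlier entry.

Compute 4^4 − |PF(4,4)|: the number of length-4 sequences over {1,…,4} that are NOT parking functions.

|PF| = (5−4)·5^(4−1) = 1·125 = 125 [KW]
Example (3,2,3,4) → sorted (2,3,3,4): b_1=2>1, not a PF.
Total 256; non-PF = 256−125 = 131

131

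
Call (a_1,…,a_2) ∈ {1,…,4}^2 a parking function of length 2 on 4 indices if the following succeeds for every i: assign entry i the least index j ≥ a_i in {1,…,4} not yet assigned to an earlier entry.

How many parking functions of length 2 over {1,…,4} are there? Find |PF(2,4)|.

15

Count = 3·5^1 = 3×5 = 15 (Pollak)
E.g. (4,3) → sorted (3,4): b_i ≤ 2+i ∀i, a PF.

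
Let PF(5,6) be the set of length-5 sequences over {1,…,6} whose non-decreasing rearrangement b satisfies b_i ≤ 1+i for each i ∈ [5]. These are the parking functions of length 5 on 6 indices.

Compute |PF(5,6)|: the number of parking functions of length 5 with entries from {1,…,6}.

|PF(5,6)| = 2·7^4 = 2 · 2401 = 4802 (Konheim–Weiss)
One tuple (3,2,2,1,4) → sorted (1,2,2,3,4): b_i ≤ 1+i ∀i, a PF.

4802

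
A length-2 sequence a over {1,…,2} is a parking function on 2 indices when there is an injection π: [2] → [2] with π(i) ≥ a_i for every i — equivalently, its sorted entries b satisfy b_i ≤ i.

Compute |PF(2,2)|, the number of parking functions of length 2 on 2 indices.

|PF| = 1·3^1 = 1×3 = 3 (Pollak)
Example (2,1) → sorted (1,2): b_i ≤ i ∀i, a PF.

3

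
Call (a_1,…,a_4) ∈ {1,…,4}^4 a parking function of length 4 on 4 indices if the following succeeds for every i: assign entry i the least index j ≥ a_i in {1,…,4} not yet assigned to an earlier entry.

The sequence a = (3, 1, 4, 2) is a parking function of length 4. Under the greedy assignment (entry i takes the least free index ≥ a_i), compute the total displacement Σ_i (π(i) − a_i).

Σπ = 10 ({1..4} each once); Σa = 3+1+4+2 = 10; disp = 10−10 = 0.

0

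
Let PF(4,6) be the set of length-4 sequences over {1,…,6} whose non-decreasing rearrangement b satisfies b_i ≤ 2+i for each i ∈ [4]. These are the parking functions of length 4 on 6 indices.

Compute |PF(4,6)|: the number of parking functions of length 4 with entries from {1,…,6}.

1029

Count = (7−4)·7^(4−1) = 3×343 = 1029 (Pollak)
Check (2,2,1,1) → sorted (1,1,2,2): b_i ≤ 2+i ∀i, a PF.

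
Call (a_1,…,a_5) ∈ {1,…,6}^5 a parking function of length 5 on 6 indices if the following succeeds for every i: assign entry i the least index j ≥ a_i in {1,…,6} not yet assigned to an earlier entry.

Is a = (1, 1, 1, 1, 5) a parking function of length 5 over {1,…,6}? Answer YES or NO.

YES

Sorted: b = (1, 1, 1, 1, 5).
  b_1=1 ≤ 2
  b_2=1 ≤ 3
  b_3=1 ≤ 4
  b_4=1 ≤ 5
  b_5=5 ≤ 6
All bounds hold ⇒ YES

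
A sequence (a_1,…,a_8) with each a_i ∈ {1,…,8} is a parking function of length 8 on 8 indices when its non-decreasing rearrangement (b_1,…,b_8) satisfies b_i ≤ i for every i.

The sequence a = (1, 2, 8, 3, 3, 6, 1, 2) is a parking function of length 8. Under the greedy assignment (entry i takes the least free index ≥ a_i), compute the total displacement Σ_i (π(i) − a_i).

10

Σπ(i) = 1+…+8 = 36; Σa = 1+2+8+3+3+6+1+2 = 26; disp = 36−26 = 10.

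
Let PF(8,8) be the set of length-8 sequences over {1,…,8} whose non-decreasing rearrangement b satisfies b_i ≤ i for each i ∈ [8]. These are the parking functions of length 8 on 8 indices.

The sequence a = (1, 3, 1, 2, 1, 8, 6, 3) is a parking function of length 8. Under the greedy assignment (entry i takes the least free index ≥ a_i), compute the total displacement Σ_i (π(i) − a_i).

11

Σπ(i) = 1+…+8 = 36; Σa = 1+3+1+2+1+8+6+3 = 25; disp = 36−25 = 11.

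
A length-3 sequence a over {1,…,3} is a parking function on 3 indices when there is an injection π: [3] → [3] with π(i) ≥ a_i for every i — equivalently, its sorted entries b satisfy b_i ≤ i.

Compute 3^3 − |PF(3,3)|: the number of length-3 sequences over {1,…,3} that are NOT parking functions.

11

|PF| = 1·4^2 = 1·16 = 16 (Konheim–Weiss)
One tuple (3,2,2) → sorted (2,2,3): b_1=2>1, not a PF.
3^3 − 16 = 27 − 16 = 11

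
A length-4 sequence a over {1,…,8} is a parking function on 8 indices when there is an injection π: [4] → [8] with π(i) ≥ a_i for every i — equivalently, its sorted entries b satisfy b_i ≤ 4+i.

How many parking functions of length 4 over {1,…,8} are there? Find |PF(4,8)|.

3645

Count = 5·9^3 = 5 · 729 = 3645 (Konheim–Weiss)
Example (1,5,3,6) → sorted (1,3,5,6): b_i ≤ 4+i ∀i, a PF.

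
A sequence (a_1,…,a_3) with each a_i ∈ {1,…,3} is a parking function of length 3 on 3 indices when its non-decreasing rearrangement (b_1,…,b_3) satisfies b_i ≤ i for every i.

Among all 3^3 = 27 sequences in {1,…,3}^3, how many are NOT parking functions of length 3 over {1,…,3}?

11

|PF| = (3−3+1)·(3+1)^(3−1) = 1·16 = 16 (Konheim–Weiss)
Example (3,2,3) → sorted (2,3,3): b_1=2>1, not a PF.
3^3 − 16 = 27 − 16 = 11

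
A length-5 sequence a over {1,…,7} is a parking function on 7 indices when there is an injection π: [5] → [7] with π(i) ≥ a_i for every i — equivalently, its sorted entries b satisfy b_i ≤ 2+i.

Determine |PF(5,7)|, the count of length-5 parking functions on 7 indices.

12288

|PF| = (7−5+1)·(7+1)^(5−1) = 3·4096 = 12288 (Konheim–Weiss)
E.g. (6,2,2,3,1) → sorted (1,2,2,3,6): b_i ≤ 2+i ∀i, a PF.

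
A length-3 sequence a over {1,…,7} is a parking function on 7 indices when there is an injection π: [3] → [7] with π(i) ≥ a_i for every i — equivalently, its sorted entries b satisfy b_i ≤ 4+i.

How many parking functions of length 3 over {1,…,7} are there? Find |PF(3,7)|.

#PF = 5·8^2 = 5·64 = 320 (Konheim–Weiss)
Check (1,7,1) → sorted (1,1,7): b_i ≤ 4+i ∀i, a PF.

320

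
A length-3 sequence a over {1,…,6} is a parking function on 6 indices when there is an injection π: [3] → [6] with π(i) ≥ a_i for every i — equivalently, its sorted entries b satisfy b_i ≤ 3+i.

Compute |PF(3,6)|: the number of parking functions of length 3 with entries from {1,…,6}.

196

#PF = (6+1−3)·(6+1)^{3−1} = 4×49 = 196 [KW]
E.g. (4,3,5) → sorted (3,4,5): b_i ≤ 3+i ∀i, a PF.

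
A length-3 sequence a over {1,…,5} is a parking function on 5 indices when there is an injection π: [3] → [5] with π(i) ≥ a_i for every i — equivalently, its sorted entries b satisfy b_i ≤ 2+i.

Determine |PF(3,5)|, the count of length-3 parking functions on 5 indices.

Count = (6−3)·6^(3−1) = 3×36 = 108
Check (4,1,3) → sorted (1,3,4): b_i ≤ 2+i ∀i, a PF.

108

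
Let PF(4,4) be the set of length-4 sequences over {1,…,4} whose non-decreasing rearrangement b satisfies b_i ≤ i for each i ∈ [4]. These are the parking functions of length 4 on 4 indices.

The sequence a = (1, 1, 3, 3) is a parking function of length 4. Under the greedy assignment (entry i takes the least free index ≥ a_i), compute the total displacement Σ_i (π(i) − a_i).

2

Σπ(i) = 1+…+4 = 10; Σa = 1+1+3+3 = 8; disp = 10−8 = 2.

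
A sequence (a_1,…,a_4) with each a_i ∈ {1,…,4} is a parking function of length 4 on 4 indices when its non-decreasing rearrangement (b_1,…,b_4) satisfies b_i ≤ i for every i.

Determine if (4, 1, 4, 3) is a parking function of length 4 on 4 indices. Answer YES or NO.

NO

Sorted: b = (1, 3, 4, 4).
  b_1=1 ≤ 1
  b_2=3 > 2
  fails at i=2 ⇒ NO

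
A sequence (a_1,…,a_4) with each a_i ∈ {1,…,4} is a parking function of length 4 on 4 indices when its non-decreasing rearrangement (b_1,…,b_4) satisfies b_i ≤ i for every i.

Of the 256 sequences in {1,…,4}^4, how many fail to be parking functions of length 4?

#PF = (4+1−4)·(4+1)^{4−1} = 1 · 125 = 125 [KW]
Example (1,4,4,4) → sorted (1,4,4,4): b_2=4>2, not a PF.
So 256 − 125 = 131 fail.

131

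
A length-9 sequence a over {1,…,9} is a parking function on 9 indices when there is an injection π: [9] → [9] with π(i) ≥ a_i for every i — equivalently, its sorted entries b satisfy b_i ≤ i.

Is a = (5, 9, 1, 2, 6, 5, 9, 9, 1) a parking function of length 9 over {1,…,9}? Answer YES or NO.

NO

Order a: b = (1, 1, 2, 5, 5, 6, 9, 9, 9).
  b_1=1 ≤ 1
  b_2=1 ≤ 2
  b_3=2 ≤ 3
  b_4=5 > 4
  fails at i=4 ⇒ NO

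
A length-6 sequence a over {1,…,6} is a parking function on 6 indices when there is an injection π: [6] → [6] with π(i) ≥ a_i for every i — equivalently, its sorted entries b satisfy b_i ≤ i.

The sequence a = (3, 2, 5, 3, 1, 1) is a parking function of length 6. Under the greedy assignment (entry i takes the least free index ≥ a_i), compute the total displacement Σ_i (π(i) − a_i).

Σπ = 6·7/2 = 21 (π permutes [6]); Σa = 3+2+5+3+1+1 = 15; disp = 21−15 = 6.

6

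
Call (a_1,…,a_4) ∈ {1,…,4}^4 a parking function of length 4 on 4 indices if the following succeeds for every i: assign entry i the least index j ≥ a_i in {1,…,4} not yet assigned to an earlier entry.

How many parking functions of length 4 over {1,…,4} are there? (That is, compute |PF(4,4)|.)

|PF(4,4)| = (5−4)·5^(4−1) = 1 · 125 = 125 [KW]
Example (1,3,2,3) → sorted (1,2,3,3): b_i ≤ i ∀i, a PF.

125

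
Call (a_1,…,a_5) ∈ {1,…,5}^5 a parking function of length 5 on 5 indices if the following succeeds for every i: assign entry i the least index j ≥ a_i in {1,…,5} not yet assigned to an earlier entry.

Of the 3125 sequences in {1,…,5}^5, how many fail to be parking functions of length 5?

|PF(5,5)| = 1·6^4 = 1 · 1296 = 1296 [KW]
One tuple (3,2,5,2,2) → sorted (2,2,2,3,5): b_1=2>1, not a PF.
Total 3125; non-PF = 3125−1296 = 1829

1829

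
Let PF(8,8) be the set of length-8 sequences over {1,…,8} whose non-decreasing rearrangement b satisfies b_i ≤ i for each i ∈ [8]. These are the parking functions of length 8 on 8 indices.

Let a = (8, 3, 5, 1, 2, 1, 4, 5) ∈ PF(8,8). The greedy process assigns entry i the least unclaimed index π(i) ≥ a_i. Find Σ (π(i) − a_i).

Σπ(i) = 1+…+8 = 36; Σa = 8+3+5+1+2+1+4+5 = 29; disp = 36−29 = 7.

7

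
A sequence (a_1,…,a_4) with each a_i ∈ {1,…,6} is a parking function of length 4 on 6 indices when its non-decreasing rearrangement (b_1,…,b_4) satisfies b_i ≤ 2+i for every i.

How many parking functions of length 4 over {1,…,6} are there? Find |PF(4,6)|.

|PF(4,6)| = (6−4+1)·(6+1)^(4−1) = 3 · 343 = 1029 (Pollak)
One tuple (6,1,3,4) → sorted (1,3,4,6): b_i ≤ 2+i ∀i, a PF.

1029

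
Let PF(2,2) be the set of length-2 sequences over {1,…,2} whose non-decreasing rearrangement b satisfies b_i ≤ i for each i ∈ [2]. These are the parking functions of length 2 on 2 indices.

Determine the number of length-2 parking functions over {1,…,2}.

|PF| = (2+1−2)·(2+1)^{2−1} = 1 · 3 = 3 (Konheim–Weiss)
One tuple (1,1) → sorted (1,1): b_i ≤ i ∀i, a PF.

3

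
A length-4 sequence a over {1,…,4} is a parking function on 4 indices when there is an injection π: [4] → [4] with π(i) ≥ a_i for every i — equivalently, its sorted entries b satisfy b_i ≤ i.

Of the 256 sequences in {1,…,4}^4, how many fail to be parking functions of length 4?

131

Count = 1·5^3 = 1 · 125 = 125 (Pollak)
One tuple (2,4,4,2) → sorted (2,2,4,4): b_1=2>1, not a PF.
Total 256; non-PF = 256−125 = 131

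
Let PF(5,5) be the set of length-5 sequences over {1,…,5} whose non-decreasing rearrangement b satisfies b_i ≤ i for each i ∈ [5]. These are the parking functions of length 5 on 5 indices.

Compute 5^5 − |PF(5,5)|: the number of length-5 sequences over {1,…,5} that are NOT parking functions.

|PF(5,5)| = (5+1−5)·(5+1)^{5−1} = 1·1296 = 1296 [KW]
Example (5,3,5,3,3) → sorted (3,3,3,5,5): b_1=3>1, not a PF.
5^5 − 1296 = 3125 − 1296 = 1829

1829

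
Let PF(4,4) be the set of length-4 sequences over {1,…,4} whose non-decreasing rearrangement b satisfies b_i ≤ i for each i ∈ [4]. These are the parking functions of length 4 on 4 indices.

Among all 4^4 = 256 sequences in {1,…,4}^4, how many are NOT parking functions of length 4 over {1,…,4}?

131

Count = (4−4+1)·(4+1)^(4−1) = 1 · 125 = 125 (Pollak)
Check (3,4,2,4) → sorted (2,3,4,4): b_1=2>1, not a PF.
4^4 − 125 = 256 − 125 = 131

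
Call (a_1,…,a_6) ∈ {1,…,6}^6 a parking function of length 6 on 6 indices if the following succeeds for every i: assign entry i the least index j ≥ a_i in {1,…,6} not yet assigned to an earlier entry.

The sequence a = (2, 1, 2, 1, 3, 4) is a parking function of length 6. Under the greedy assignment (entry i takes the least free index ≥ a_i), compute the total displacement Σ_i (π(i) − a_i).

Σπ = 21 ({1..6} each once); Σa = 2+1+2+1+3+4 = 13; disp = 21−13 = 8.

8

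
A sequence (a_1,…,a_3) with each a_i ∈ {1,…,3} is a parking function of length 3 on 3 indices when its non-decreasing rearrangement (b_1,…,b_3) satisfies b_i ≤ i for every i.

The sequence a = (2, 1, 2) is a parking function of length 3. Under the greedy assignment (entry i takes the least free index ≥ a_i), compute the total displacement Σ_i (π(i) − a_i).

Σπ = 3·4/2 = 6 (π permutes [3]); Σa = 2+1+2 = 5; disp = 6−5 = 1.

1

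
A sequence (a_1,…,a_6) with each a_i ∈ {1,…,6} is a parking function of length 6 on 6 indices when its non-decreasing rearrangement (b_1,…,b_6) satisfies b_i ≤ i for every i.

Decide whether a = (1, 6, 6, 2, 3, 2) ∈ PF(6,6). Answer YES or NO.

Sorted: b = (1, 2, 2, 3, 6, 6).
  b_1=1 ≤ 1
  b_2=2 ≤ 2
  b_3=2 ≤ 3
  b_4=3 ≤ 4
  b_5=6 > 5
  fails at i=5 ⇒ NO

NO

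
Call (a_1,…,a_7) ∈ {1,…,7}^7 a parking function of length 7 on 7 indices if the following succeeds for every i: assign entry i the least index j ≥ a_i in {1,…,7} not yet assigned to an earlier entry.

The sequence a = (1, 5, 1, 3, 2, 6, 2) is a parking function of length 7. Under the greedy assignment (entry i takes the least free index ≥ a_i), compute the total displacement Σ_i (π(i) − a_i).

Σπ = 28 ({1..7} each once); Σa = 1+5+1+3+2+6+2 = 20; disp = 28−20 = 8.

8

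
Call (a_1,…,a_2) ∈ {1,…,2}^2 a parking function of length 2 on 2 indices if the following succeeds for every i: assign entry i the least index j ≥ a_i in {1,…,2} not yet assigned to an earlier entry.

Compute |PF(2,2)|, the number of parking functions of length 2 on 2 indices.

|PF| = (2+1−2)·(2+1)^{2−1} = 1×3 = 3 (Pollak)
One tuple (2,1) → sorted (1,2): b_i ≤ i ∀i, a PF.

3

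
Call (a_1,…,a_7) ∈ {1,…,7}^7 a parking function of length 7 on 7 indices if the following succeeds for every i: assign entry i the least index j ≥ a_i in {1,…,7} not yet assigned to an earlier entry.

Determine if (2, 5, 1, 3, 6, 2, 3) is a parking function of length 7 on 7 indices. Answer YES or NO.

YES

Sorted: b = (1, 2, 2, 3, 3, 5, 6).
  b_1=1 ≤ 1
  b_2=2 ≤ 2
  b_3=2 ≤ 3
  b_4=3 ≤ 4
  b_5=3 ≤ 5
  b_6=5 ≤ 6
  b_7=6 ≤ 7
All bounds hold ⇒ YES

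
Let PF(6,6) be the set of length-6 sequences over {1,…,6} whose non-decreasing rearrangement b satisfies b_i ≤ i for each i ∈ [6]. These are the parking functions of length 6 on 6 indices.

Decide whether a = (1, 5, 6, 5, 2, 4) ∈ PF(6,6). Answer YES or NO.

Rearranged: b = (1, 2, 4, 5, 5, 6).
  b_1=1 ≤ 1
  b_2=2 ≤ 2
  b_3=4 > 3
  fails at i=3 ⇒ NO

NO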